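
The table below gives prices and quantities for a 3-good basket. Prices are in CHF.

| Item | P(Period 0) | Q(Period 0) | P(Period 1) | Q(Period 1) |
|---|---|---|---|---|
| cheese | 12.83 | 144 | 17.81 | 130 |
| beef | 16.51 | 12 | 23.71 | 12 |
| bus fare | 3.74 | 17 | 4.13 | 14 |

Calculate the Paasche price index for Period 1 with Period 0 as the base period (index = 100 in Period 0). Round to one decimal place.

Paasche price index uses current-period quantities as weights.
ΣP(Period 1)·Q(Period 1) = 17.81×130 + 23.71×12 + 4.13×14 = 2315.3 + 284.52 + 57.82 = 2657.64
ΣP(Period 0)·Q(Period 1) = 12.83×130 + 16.51×12 + 3.74×14 = 1667.9 + 198.12 + 52.36 = 1918.38
Index = 2657.64 / 1918.38 × 100 = 138.5356

138.5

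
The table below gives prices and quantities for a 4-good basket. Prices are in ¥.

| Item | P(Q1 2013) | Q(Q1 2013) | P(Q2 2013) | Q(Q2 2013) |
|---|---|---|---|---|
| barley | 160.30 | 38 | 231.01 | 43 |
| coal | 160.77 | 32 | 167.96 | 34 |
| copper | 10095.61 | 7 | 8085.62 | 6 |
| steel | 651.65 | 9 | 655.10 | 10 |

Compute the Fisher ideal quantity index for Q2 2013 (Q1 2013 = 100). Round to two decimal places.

91.38

Laspeyres component (base-period weights):
ΣP(Q1 2013)Q(Q2 2013) = 160.30×43 + 160.77×34 + 10095.61×6 + 651.65×10 = 6892.9 + 5466.18 + 60573.66 + 6516.5 = 79449.24
ΣP(Q1 2013)Q(Q1 2013) = 160.30×38 + 160.77×32 + 10095.61×7 + 651.65×9 = 6091.4 + 5144.64 + 70669.27 + 5864.85 = 87770.16
L = 79449.24 / 87770.16 × 100 = 90.5196
Paasche component (current-period weights):
ΣP(Q2 2013)Q(Q2 2013) = 231.01×43 + 167.96×34 + 8085.62×6 + 655.10×10 = 9933.43 + 5710.64 + 48513.72 + 6551 = 70708.79
ΣP(Q2 2013)Q(Q1 2013) = 231.01×38 + 167.96×32 + 8085.62×7 + 655.10×9 = 8778.38 + 5374.72 + 56599.34 + 5895.9 = 76648.34
P = 70708.79 / 76648.34 × 100 = 92.2509
Fisher = √(L × P) = √(90.5196 × 92.2509) = 91.3812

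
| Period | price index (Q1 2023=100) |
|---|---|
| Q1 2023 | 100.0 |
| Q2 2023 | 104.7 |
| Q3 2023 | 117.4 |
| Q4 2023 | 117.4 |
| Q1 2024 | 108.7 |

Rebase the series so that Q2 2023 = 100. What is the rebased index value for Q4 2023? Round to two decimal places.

112.13

Rebased(Q4 2023) = 117.4 / 104.7 × 100 = 112.1299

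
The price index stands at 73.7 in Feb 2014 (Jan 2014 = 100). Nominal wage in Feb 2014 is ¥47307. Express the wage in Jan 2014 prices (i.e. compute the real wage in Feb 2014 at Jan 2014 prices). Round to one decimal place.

Real = Nominal ÷ (Index/100) = 47307 ÷ (73.7/100)
     = 47307 ÷ 0.737 = 64188.6024

64188.6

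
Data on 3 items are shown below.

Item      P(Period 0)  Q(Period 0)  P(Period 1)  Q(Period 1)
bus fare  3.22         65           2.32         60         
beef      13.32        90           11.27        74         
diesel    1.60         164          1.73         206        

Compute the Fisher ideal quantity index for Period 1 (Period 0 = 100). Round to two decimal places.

Laspeyres component (base-period weights):
ΣP(Period 0)Q(Period 1) = 3.22×60 + 13.32×74 + 1.60×206 = 193.2 + 985.68 + 329.6 = 1508.48
ΣP(Period 0)Q(Period 0) = 3.22×65 + 13.32×90 + 1.60×164 = 209.3 + 1198.8 + 262.4 = 1670.5
L = 1508.48 / 1670.5 × 100 = 90.3011
Paasche component (current-period weights):
ΣP(Period 1)Q(Period 1) = 2.32×60 + 11.27×74 + 1.73×206 = 139.2 + 833.98 + 356.38 = 1329.56
ΣP(Period 1)Q(Period 0) = 2.32×65 + 11.27×90 + 1.73×164 = 150.8 + 1014.3 + 283.72 = 1448.82
P = 1329.56 / 1448.82 × 100 = 91.7685
Fisher = √(L × P) = √(90.3011 × 91.7685) = 91.0318

91.03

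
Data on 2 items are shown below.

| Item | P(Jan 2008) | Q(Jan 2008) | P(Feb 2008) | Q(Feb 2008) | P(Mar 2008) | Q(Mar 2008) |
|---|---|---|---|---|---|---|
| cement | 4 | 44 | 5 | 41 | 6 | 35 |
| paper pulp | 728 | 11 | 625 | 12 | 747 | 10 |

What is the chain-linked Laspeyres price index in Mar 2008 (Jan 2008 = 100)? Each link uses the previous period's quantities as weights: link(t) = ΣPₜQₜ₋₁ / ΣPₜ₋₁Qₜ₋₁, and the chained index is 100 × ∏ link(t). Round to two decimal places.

Link Jan 2008→Feb 2008:
ΣP(Feb 2008)Q(Jan 2008) = 5×44 + 625×11 = 220 + 6875 = 7095
ΣP(Jan 2008)Q(Jan 2008) = 4×44 + 728×11 = 176 + 8008 = 8184
link = 7095/8184 = 0.866935
Link Feb 2008→Mar 2008:
ΣP(Mar 2008)Q(Feb 2008) = 6×41 + 747×12 = 246 + 8964 = 9210
ΣP(Feb 2008)Q(Feb 2008) = 5×41 + 625×12 = 205 + 7500 = 7705
link = 9210/7705 = 1.195328
Chained index = 100 × 0.866935 × 1.195328 = 103.6272

103.63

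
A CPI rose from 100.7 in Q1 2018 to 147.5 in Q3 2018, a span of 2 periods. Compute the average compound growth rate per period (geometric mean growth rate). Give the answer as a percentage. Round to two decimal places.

Growth factor = (147.5/100.7)^(1/2) = (1.464747)^(1/2) = 1.210267
Growth rate = 1.210267 − 1 = 0.210267 = 21.0267%

21.03%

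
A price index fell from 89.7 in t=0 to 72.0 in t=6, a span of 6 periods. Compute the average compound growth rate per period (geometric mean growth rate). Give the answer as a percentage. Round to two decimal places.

Growth factor = (72.0/89.7)^(1/6) = (0.802676)^(1/6) = 0.964029
Growth rate = 0.964029 − 1 = -0.035971 = -3.5971%

-3.60%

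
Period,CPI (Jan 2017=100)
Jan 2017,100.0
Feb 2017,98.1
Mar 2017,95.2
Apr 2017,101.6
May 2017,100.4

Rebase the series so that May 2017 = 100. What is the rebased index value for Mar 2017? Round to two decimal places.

94.82

Rebased(Mar 2017) = 95.2 / 100.4 × 100 = 94.8207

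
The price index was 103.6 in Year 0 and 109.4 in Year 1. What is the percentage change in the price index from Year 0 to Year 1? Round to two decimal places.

5.60%

Change = (109.4 − 103.6) / 103.6 × 100
       = 5.8 / 103.6 × 100 = 5.5985%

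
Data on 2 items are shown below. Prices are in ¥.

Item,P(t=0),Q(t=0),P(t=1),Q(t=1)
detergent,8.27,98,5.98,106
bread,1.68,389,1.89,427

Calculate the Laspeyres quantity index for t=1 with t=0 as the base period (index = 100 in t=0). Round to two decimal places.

Laspeyres quantity index uses base-period prices as weights.
ΣP(t=0)·Q(t=1) = 8.27×106 + 1.68×427 = 876.62 + 717.36 = 1593.98
ΣP(t=0)·Q(t=0) = 8.27×98 + 1.68×389 = 810.46 + 653.52 = 1463.98
Index = 1593.98 / 1463.98 × 100 = 108.8799

108.88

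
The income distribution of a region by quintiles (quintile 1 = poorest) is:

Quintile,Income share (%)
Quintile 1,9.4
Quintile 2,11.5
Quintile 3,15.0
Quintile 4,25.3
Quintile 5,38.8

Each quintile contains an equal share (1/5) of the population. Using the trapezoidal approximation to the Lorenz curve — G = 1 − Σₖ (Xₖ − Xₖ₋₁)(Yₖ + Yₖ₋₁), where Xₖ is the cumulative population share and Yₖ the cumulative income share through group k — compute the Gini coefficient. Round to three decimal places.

Cumulative income shares Yₖ: 0.0940, 0.2090, 0.3590, 0.6120, 1.0000
Σ (Xₖ−Xₖ₋₁)(Yₖ+Yₖ₋₁) = (1/5)(0.0940+0.0000) + (1/5)(0.2090+0.0940) + (1/5)(0.3590+0.2090) + (1/5)(0.6120+0.3590) + (1/5)(1.0000+0.6120)
  = 0.0188 + 0.0606 + 0.1136 + 0.1942 + 0.3224 = 0.7096
G = 1 − 0.7096 = 0.2904

0.290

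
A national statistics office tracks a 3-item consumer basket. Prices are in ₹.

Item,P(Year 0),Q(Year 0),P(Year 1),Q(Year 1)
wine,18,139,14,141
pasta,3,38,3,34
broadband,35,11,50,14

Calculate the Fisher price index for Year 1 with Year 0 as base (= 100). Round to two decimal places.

87.83

Laspeyres component (base-period weights):
ΣP(Year 1)Q(Year 0) = 14×139 + 3×38 + 50×11 = 1946 + 114 + 550 = 2610
ΣP(Year 0)Q(Year 0) = 18×139 + 3×38 + 35×11 = 2502 + 114 + 385 = 3001
L = 2610 / 3001 × 100 = 86.9710
Paasche component (current-period weights):
ΣP(Year 1)Q(Year 1) = 14×141 + 3×34 + 50×14 = 1974 + 102 + 700 = 2776
ΣP(Year 0)Q(Year 1) = 18×141 + 3×34 + 35×14 = 2538 + 102 + 490 = 3130
P = 2776 / 3130 × 100 = 88.6901
Fisher = √(L × P) = √(86.9710 × 88.6901) = 87.8263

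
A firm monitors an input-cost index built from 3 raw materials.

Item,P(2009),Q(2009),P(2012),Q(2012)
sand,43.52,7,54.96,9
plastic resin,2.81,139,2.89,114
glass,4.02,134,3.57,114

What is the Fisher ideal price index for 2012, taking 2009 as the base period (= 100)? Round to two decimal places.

Laspeyres component (base-period weights):
ΣP(2012)Q(2009) = 54.96×7 + 2.89×139 + 3.57×134 = 384.72 + 401.71 + 478.38 = 1264.81
ΣP(2009)Q(2009) = 43.52×7 + 2.81×139 + 4.02×134 = 304.64 + 390.59 + 538.68 = 1233.91
L = 1264.81 / 1233.91 × 100 = 102.5042
Paasche component (current-period weights):
ΣP(2012)Q(2012) = 54.96×9 + 2.89×114 + 3.57×114 = 494.64 + 329.46 + 406.98 = 1231.08
ΣP(2009)Q(2012) = 43.52×9 + 2.81×114 + 4.02×114 = 391.68 + 320.34 + 458.28 = 1170.3
P = 1231.08 / 1170.3 × 100 = 105.1935
Fisher = √(L × P) = √(102.5042 × 105.1935) = 103.8402

103.84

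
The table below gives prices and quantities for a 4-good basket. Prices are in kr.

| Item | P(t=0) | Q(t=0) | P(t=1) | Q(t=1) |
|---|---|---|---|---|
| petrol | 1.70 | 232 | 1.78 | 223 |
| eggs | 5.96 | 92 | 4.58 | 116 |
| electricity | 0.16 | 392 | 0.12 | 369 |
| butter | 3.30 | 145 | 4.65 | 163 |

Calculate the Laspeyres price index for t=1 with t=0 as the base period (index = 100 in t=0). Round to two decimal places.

104.83

Laspeyres price index uses base-period quantities as weights.
ΣP(t=1)·Q(t=0) = 1.78×232 + 4.58×92 + 0.12×392 + 4.65×145 = 412.96 + 421.36 + 47.04 + 674.25 = 1555.61
ΣP(t=0)·Q(t=0) = 1.70×232 + 5.96×92 + 0.16×392 + 3.30×145 = 394.4 + 548.32 + 62.72 + 478.5 = 1483.94
Index = 1555.61 / 1483.94 × 100 = 104.8297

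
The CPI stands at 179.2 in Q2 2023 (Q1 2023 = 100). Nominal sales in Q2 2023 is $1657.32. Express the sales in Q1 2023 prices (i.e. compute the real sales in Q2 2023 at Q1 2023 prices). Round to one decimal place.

924.8

Real = Nominal ÷ (Index/100) = 1657.32 ÷ (179.2/100)
     = 1657.32 ÷ 1.792 = 924.8438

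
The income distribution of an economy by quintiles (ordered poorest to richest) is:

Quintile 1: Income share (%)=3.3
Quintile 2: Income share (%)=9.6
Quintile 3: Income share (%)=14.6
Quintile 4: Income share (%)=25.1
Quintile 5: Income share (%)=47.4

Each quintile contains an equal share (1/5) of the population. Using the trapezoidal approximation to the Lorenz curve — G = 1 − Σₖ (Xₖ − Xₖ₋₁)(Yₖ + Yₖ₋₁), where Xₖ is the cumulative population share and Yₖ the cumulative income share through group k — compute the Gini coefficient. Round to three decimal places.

0.415

Cumulative income shares Yₖ: 0.0330, 0.1290, 0.2750, 0.5260, 1.0000
Σ (Xₖ−Xₖ₋₁)(Yₖ+Yₖ₋₁) = (1/5)(0.0330+0.0000) + (1/5)(0.1290+0.0330) + (1/5)(0.2750+0.1290) + (1/5)(0.5260+0.2750) + (1/5)(1.0000+0.5260)
  = 0.0066 + 0.0324 + 0.0808 + 0.1602 + 0.3052 = 0.5852
G = 1 − 0.5852 = 0.4148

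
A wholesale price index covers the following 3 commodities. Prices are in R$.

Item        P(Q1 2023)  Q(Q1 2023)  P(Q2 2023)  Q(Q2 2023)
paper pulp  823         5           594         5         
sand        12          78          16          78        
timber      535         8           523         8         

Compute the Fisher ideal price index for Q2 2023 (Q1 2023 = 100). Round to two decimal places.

90.04

Laspeyres component (base-period weights):
ΣP(Q2 2023)Q(Q1 2023) = 594×5 + 16×78 + 523×8 = 2970 + 1248 + 4184 = 8402
ΣP(Q1 2023)Q(Q1 2023) = 823×5 + 12×78 + 535×8 = 4115 + 936 + 4280 = 9331
L = 8402 / 9331 × 100 = 90.0439
Paasche component (current-period weights):
ΣP(Q2 2023)Q(Q2 2023) = 594×5 + 16×78 + 523×8 = 2970 + 1248 + 4184 = 8402
ΣP(Q1 2023)Q(Q2 2023) = 823×5 + 12×78 + 535×8 = 4115 + 936 + 4280 = 9331
P = 8402 / 9331 × 100 = 90.0439
Fisher = √(L × P) = √(90.0439 × 90.0439) = 90.0439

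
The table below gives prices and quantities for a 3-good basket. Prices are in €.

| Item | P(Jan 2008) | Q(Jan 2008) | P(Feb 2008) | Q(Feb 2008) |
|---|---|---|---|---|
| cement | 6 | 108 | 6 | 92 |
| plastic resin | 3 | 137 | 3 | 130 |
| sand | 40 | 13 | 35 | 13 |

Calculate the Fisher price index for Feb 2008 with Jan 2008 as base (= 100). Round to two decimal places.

Laspeyres component (base-period weights):
ΣP(Feb 2008)Q(Jan 2008) = 6×108 + 3×137 + 35×13 = 648 + 411 + 455 = 1514
ΣP(Jan 2008)Q(Jan 2008) = 6×108 + 3×137 + 40×13 = 648 + 411 + 520 = 1579
L = 1514 / 1579 × 100 = 95.8835
Paasche component (current-period weights):
ΣP(Feb 2008)Q(Feb 2008) = 6×92 + 3×130 + 35×13 = 552 + 390 + 455 = 1397
ΣP(Jan 2008)Q(Feb 2008) = 6×92 + 3×130 + 40×13 = 552 + 390 + 520 = 1462
P = 1397 / 1462 × 100 = 95.5540
Fisher = √(L × P) = √(95.8835 × 95.5540) = 95.7186

95.72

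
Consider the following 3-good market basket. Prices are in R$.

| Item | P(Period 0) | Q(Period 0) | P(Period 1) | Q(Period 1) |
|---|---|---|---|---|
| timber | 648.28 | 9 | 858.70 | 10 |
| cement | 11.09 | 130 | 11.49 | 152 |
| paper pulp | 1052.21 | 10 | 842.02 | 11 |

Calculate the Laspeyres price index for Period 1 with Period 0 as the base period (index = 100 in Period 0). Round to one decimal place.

99.1

Laspeyres price index uses base-period quantities as weights.
ΣP(Period 1)·Q(Period 0) = 858.70×9 + 11.49×130 + 842.02×10 = 7728.3 + 1493.7 + 8420.2 = 17642.2
ΣP(Period 0)·Q(Period 0) = 648.28×9 + 11.09×130 + 1052.21×10 = 5834.52 + 1441.7 + 10522.1 = 17798.32
Index = 17642.2 / 17798.32 × 100 = 99.1228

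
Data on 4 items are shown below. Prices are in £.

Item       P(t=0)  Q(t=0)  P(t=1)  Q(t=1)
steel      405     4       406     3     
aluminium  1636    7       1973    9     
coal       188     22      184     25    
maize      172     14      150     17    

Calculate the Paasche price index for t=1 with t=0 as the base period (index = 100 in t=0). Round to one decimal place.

Paasche price index uses current-period quantities as weights.
ΣP(t=1)·Q(t=1) = 406×3 + 1973×9 + 184×25 + 150×17 = 1218 + 17757 + 4600 + 2550 = 26125
ΣP(t=0)·Q(t=1) = 405×3 + 1636×9 + 188×25 + 172×17 = 1215 + 14724 + 4700 + 2924 = 23563
Index = 26125 / 23563 × 100 = 110.8730

110.9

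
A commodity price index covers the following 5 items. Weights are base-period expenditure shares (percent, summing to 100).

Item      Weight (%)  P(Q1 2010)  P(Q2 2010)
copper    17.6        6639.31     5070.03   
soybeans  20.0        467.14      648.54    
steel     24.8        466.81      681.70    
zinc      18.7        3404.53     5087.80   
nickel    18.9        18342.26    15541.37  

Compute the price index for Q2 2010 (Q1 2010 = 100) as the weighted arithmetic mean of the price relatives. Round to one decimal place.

copper: 17.6 × (5070.03/6639.31) = 17.6 × 0.763638 = 13.4400
soybeans: 20.0 × (648.54/467.14) = 20.0 × 1.388320 = 27.7664
steel: 24.8 × (681.70/466.81) = 24.8 × 1.460337 = 36.2164
zinc: 18.7 × (5087.80/3404.53) = 18.7 × 1.494421 = 27.9457
nickel: 18.9 × (15541.37/18342.26) = 18.9 × 0.847299 = 16.0139
Index = Σ wᵢ·(p₁ᵢ/p₀ᵢ) = 13.4400 + 27.7664 + 36.2164 + 27.9457 + 16.0139 = 121.3824

121.4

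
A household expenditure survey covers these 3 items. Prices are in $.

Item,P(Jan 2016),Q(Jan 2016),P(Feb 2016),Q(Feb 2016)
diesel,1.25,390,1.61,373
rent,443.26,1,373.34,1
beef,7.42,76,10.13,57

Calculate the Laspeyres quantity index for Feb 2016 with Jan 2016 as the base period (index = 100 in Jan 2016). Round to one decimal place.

Laspeyres quantity index uses base-period prices as weights.
ΣP(Jan 2016)·Q(Feb 2016) = 1.25×373 + 443.26×1 + 7.42×57 = 466.25 + 443.26 + 422.94 = 1332.45
ΣP(Jan 2016)·Q(Jan 2016) = 1.25×390 + 443.26×1 + 7.42×76 = 487.5 + 443.26 + 563.92 = 1494.68
Index = 1332.45 / 1494.68 × 100 = 89.1462

89.1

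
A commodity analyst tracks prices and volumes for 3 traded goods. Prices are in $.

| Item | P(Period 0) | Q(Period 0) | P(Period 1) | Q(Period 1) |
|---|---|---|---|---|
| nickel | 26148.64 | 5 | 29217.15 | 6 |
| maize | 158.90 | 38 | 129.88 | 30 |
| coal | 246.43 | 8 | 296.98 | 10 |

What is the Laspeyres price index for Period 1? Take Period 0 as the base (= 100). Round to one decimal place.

110.6

Laspeyres price index uses base-period quantities as weights.
ΣP(Period 1)·Q(Period 0) = 29217.15×5 + 129.88×38 + 296.98×8 = 146085.75 + 4935.44 + 2375.84 = 153397.03
ΣP(Period 0)·Q(Period 0) = 26148.64×5 + 158.90×38 + 246.43×8 = 130743.2 + 6038.2 + 1971.44 = 138752.84
Index = 153397.03 / 138752.84 × 100 = 110.5542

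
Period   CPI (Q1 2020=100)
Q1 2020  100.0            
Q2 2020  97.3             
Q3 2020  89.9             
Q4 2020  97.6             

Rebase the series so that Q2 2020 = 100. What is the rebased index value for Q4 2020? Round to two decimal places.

Rebased(Q4 2020) = 97.6 / 97.3 × 100 = 100.3083

100.31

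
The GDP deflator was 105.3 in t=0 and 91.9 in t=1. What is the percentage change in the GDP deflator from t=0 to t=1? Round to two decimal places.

-12.73%

Change = (91.9 − 105.3) / 105.3 × 100
       = -13.4 / 105.3 × 100 = -12.7255%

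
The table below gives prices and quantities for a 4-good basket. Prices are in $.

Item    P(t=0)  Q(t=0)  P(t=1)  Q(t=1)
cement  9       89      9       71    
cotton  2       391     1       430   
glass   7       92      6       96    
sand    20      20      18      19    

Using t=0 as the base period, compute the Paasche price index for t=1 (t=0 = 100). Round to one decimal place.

Paasche price index uses current-period quantities as weights.
ΣP(t=1)·Q(t=1) = 9×71 + 1×430 + 6×96 + 18×19 = 639 + 430 + 576 + 342 = 1987
ΣP(t=0)·Q(t=1) = 9×71 + 2×430 + 7×96 + 20×19 = 639 + 860 + 672 + 380 = 2551
Index = 1987 / 2551 × 100 = 77.8910

77.9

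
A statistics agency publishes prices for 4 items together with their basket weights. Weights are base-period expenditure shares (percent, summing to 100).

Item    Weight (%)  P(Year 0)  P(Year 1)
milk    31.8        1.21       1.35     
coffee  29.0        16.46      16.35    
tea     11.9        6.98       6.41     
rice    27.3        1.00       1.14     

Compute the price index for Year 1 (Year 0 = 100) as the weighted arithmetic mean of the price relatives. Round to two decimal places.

106.34

milk: 31.8 × (1.35/1.21) = 31.8 × 1.115702 = 35.4793
coffee: 29.0 × (16.35/16.46) = 29.0 × 0.993317 = 28.8062
tea: 11.9 × (6.41/6.98) = 11.9 × 0.918338 = 10.9282
rice: 27.3 × (1.14/1.00) = 27.3 × 1.140000 = 31.1220
Index = Σ wᵢ·(p₁ᵢ/p₀ᵢ) = 35.4793 + 28.8062 + 10.9282 + 31.1220 = 106.3358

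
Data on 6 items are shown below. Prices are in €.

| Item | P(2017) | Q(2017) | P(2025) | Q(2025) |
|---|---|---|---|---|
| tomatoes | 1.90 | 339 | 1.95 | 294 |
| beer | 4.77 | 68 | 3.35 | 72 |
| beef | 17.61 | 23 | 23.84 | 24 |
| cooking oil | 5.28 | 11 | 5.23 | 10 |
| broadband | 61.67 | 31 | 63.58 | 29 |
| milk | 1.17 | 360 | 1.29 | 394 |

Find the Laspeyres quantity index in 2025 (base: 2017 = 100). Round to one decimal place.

96.3

Laspeyres quantity index uses base-period prices as weights.
ΣP(2017)·Q(2025) = 1.90×294 + 4.77×72 + 17.61×24 + 5.28×10 + 61.67×29 + 1.17×394 = 558.6 + 343.44 + 422.64 + 52.8 + 1788.43 + 460.98 = 3626.89
ΣP(2017)·Q(2017) = 1.90×339 + 4.77×68 + 17.61×23 + 5.28×11 + 61.67×31 + 1.17×360 = 644.1 + 324.36 + 405.03 + 58.08 + 1911.77 + 421.2 = 3764.54
Index = 3626.89 / 3764.54 × 100 = 96.3435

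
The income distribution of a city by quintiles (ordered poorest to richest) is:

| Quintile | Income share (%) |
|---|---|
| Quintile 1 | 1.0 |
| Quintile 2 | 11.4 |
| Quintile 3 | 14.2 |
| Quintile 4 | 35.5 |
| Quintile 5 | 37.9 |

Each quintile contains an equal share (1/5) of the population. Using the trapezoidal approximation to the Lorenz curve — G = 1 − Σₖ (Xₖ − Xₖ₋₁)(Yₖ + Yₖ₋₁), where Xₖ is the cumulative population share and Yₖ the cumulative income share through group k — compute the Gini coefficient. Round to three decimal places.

0.392

Cumulative income shares Yₖ: 0.0100, 0.1240, 0.2660, 0.6210, 1.0000
Σ (Xₖ−Xₖ₋₁)(Yₖ+Yₖ₋₁) = (1/5)(0.0100+0.0000) + (1/5)(0.1240+0.0100) + (1/5)(0.2660+0.1240) + (1/5)(0.6210+0.2660) + (1/5)(1.0000+0.6210)
  = 0.0020 + 0.0268 + 0.0780 + 0.1774 + 0.3242 = 0.6084
G = 1 − 0.6084 = 0.3916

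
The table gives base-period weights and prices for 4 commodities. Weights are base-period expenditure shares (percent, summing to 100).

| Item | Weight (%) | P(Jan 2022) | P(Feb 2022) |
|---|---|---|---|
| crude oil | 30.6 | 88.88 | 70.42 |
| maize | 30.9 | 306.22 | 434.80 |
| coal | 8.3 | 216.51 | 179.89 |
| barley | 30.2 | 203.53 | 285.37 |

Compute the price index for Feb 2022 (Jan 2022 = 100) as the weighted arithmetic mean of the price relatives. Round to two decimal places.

crude oil: 30.6 × (70.42/88.88) = 30.6 × 0.792304 = 24.2445
maize: 30.9 × (434.80/306.22) = 30.9 × 1.419894 = 43.8747
coal: 8.3 × (179.89/216.51) = 8.3 × 0.830862 = 6.8962
barley: 30.2 × (285.37/203.53) = 30.2 × 1.402103 = 42.3435
Index = Σ wᵢ·(p₁ᵢ/p₀ᵢ) = 24.2445 + 43.8747 + 6.8962 + 42.3435 = 117.3589

117.36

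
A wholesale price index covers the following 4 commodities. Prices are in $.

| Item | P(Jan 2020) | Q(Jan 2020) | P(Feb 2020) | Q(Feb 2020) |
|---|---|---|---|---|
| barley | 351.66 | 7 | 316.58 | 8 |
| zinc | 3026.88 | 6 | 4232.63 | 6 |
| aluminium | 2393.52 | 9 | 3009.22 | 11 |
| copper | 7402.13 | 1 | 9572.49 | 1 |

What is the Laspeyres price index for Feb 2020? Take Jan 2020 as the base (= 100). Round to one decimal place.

Laspeyres price index uses base-period quantities as weights.
ΣP(Feb 2020)·Q(Jan 2020) = 316.58×7 + 4232.63×6 + 3009.22×9 + 9572.49×1 = 2216.06 + 25395.78 + 27082.98 + 9572.49 = 64267.31
ΣP(Jan 2020)·Q(Jan 2020) = 351.66×7 + 3026.88×6 + 2393.52×9 + 7402.13×1 = 2461.62 + 18161.28 + 21541.68 + 7402.13 = 49566.71
Index = 64267.31 / 49566.71 × 100 = 129.6582

129.7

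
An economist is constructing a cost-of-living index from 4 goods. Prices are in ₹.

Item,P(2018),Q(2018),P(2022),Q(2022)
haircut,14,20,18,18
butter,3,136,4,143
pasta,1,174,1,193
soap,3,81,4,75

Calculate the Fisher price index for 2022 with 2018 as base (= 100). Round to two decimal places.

Laspeyres component (base-period weights):
ΣP(2022)Q(2018) = 18×20 + 4×136 + 1×174 + 4×81 = 360 + 544 + 174 + 324 = 1402
ΣP(2018)Q(2018) = 14×20 + 3×136 + 1×174 + 3×81 = 280 + 408 + 174 + 243 = 1105
L = 1402 / 1105 × 100 = 126.8778
Paasche component (current-period weights):
ΣP(2022)Q(2022) = 18×18 + 4×143 + 1×193 + 4×75 = 324 + 572 + 193 + 300 = 1389
ΣP(2018)Q(2022) = 14×18 + 3×143 + 1×193 + 3×75 = 252 + 429 + 193 + 225 = 1099
P = 1389 / 1099 × 100 = 126.3876
Fisher = √(L × P) = √(126.8778 × 126.3876) = 126.6325

126.63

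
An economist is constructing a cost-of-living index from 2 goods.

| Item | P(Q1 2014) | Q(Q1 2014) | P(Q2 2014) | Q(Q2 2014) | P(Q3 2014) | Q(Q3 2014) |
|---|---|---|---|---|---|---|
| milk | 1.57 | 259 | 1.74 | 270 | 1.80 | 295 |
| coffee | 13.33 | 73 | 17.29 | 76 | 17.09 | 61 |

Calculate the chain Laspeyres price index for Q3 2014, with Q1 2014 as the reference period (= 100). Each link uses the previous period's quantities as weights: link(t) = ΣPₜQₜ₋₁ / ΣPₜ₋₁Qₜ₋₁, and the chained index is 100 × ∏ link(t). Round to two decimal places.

124.21

Link Q1 2014→Q2 2014:
ΣP(Q2 2014)Q(Q1 2014) = 1.74×259 + 17.29×73 = 450.66 + 1262.17 = 1712.83
ΣP(Q1 2014)Q(Q1 2014) = 1.57×259 + 13.33×73 = 406.63 + 973.09 = 1379.72
link = 1712.83/1379.72 = 1.241433
Link Q2 2014→Q3 2014:
ΣP(Q3 2014)Q(Q2 2014) = 1.80×270 + 17.09×76 = 486 + 1298.84 = 1784.84
ΣP(Q2 2014)Q(Q2 2014) = 1.74×270 + 17.29×76 = 469.8 + 1314.04 = 1783.84
link = 1784.84/1783.84 = 1.000561
Chained index = 100 × 1.241433 × 1.000561 = 124.2129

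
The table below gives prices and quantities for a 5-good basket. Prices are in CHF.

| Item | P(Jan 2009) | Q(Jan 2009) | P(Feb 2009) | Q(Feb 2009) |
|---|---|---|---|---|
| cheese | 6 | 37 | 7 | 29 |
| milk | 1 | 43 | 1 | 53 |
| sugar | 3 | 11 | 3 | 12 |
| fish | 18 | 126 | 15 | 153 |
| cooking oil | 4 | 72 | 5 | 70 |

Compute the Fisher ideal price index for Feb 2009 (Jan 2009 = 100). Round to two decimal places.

Laspeyres component (base-period weights):
ΣP(Feb 2009)Q(Jan 2009) = 7×37 + 1×43 + 3×11 + 15×126 + 5×72 = 259 + 43 + 33 + 1890 + 360 = 2585
ΣP(Jan 2009)Q(Jan 2009) = 6×37 + 1×43 + 3×11 + 18×126 + 4×72 = 222 + 43 + 33 + 2268 + 288 = 2854
L = 2585 / 2854 × 100 = 90.5746
Paasche component (current-period weights):
ΣP(Feb 2009)Q(Feb 2009) = 7×29 + 1×53 + 3×12 + 15×153 + 5×70 = 203 + 53 + 36 + 2295 + 350 = 2937
ΣP(Jan 2009)Q(Feb 2009) = 6×29 + 1×53 + 3×12 + 18×153 + 4×70 = 174 + 53 + 36 + 2754 + 280 = 3297
P = 2937 / 3297 × 100 = 89.0810
Fisher = √(L × P) = √(90.5746 × 89.0810) = 89.8247

89.82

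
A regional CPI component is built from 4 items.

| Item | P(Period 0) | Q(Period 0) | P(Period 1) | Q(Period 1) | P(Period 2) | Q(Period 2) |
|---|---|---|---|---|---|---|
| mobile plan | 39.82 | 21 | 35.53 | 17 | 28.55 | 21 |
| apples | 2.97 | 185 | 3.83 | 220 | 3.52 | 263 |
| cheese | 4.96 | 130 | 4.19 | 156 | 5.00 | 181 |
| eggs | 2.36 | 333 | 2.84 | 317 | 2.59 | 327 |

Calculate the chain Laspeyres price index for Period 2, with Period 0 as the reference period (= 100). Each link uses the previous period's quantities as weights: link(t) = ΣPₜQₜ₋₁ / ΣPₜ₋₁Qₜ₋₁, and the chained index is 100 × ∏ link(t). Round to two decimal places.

99.70

Link Period 0→Period 1:
ΣP(Period 1)Q(Period 0) = 35.53×21 + 3.83×185 + 4.19×130 + 2.84×333 = 746.13 + 708.55 + 544.7 + 945.72 = 2945.1
ΣP(Period 0)Q(Period 0) = 39.82×21 + 2.97×185 + 4.96×130 + 2.36×333 = 836.22 + 549.45 + 644.8 + 785.88 = 2816.35
link = 2945.1/2816.35 = 1.045715
Link Period 1→Period 2:
ΣP(Period 2)Q(Period 1) = 28.55×17 + 3.52×220 + 5.00×156 + 2.59×317 = 485.35 + 774.4 + 780 + 821.03 = 2860.78
ΣP(Period 1)Q(Period 1) = 35.53×17 + 3.83×220 + 4.19×156 + 2.84×317 = 604.01 + 842.6 + 653.64 + 900.28 = 3000.53
link = 2860.78/3000.53 = 0.953425
Chained index = 100 × 1.045715 × 0.953425 = 99.7011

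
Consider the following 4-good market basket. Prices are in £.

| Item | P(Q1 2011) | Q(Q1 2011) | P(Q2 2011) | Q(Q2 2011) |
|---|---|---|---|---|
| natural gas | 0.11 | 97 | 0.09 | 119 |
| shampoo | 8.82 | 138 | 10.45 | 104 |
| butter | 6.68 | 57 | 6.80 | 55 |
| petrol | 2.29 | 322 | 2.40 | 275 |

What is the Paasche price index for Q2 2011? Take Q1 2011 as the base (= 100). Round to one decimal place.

110.6

Paasche price index uses current-period quantities as weights.
ΣP(Q2 2011)·Q(Q2 2011) = 0.09×119 + 10.45×104 + 6.80×55 + 2.40×275 = 10.71 + 1086.8 + 374 + 660 = 2131.51
ΣP(Q1 2011)·Q(Q2 2011) = 0.11×119 + 8.82×104 + 6.68×55 + 2.29×275 = 13.09 + 917.28 + 367.4 + 629.75 = 1927.52
Index = 2131.51 / 1927.52 × 100 = 110.5830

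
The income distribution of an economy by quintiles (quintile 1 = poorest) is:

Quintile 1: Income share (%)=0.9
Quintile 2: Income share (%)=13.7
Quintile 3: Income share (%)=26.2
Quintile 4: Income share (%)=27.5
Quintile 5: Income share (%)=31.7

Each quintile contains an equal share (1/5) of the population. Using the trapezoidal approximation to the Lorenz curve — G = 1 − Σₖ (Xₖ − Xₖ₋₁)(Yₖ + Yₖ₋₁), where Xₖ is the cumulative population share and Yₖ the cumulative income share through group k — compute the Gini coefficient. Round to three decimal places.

Cumulative income shares Yₖ: 0.0090, 0.1460, 0.4080, 0.6830, 1.0000
Σ (Xₖ−Xₖ₋₁)(Yₖ+Yₖ₋₁) = (1/5)(0.0090+0.0000) + (1/5)(0.1460+0.0090) + (1/5)(0.4080+0.1460) + (1/5)(0.6830+0.4080) + (1/5)(1.0000+0.6830)
  = 0.0018 + 0.0310 + 0.1108 + 0.2182 + 0.3366 = 0.6984
G = 1 − 0.6984 = 0.3016

0.302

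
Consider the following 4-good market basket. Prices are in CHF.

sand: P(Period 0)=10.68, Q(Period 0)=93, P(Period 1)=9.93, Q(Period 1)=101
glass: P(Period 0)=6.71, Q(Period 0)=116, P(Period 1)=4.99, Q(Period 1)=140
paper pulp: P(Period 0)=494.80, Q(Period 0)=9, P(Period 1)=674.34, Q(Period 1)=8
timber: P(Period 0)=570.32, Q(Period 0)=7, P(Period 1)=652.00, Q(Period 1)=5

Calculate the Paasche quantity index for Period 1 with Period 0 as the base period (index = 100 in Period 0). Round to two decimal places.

85.34

Paasche quantity index uses current-period prices as weights.
ΣP(Period 1)·Q(Period 1) = 9.93×101 + 4.99×140 + 674.34×8 + 652.00×5 = 1002.93 + 698.6 + 5394.72 + 3260 = 10356.25
ΣP(Period 1)·Q(Period 0) = 9.93×93 + 4.99×116 + 674.34×9 + 652.00×7 = 923.49 + 578.84 + 6069.06 + 4564 = 12135.39
Index = 10356.25 / 12135.39 × 100 = 85.3392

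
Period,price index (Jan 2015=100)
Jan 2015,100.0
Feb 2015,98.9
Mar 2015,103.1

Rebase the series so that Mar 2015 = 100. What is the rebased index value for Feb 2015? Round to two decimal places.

Rebased(Feb 2015) = 98.9 / 103.1 × 100 = 95.9263

95.93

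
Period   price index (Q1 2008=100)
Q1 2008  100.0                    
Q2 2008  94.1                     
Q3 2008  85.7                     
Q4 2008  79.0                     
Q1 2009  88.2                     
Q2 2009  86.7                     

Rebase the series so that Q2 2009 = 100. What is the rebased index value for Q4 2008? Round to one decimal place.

Rebased(Q4 2008) = 79.0 / 86.7 × 100 = 91.1188

91.1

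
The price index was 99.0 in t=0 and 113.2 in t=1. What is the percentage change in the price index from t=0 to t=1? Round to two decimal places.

14.34%

Change = (113.2 − 99.0) / 99.0 × 100
       = 14.2 / 99.0 × 100 = 14.3434%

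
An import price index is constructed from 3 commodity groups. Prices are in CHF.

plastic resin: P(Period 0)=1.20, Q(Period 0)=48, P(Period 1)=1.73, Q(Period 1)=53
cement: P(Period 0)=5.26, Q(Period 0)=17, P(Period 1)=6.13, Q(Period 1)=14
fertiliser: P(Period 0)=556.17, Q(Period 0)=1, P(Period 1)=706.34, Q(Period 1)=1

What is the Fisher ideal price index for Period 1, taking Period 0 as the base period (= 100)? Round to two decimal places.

127.27

Laspeyres component (base-period weights):
ΣP(Period 1)Q(Period 0) = 1.73×48 + 6.13×17 + 706.34×1 = 83.04 + 104.21 + 706.34 = 893.59
ΣP(Period 0)Q(Period 0) = 1.20×48 + 5.26×17 + 556.17×1 = 57.6 + 89.42 + 556.17 = 703.19
L = 893.59 / 703.19 × 100 = 127.0766
Paasche component (current-period weights):
ΣP(Period 1)Q(Period 1) = 1.73×53 + 6.13×14 + 706.34×1 = 91.69 + 85.82 + 706.34 = 883.85
ΣP(Period 0)Q(Period 1) = 1.20×53 + 5.26×14 + 556.17×1 = 63.6 + 73.64 + 556.17 = 693.41
P = 883.85 / 693.41 × 100 = 127.4643
Fisher = √(L × P) = √(127.0766 × 127.4643) = 127.2703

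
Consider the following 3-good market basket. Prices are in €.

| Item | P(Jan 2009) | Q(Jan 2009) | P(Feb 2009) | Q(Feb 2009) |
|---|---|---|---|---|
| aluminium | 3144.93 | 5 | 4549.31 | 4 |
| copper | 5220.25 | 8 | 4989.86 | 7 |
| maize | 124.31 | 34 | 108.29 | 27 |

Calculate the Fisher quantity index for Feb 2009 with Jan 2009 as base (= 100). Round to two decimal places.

84.76

Laspeyres component (base-period weights):
ΣP(Jan 2009)Q(Feb 2009) = 3144.93×4 + 5220.25×7 + 124.31×27 = 12579.72 + 36541.75 + 3356.37 = 52477.84
ΣP(Jan 2009)Q(Jan 2009) = 3144.93×5 + 5220.25×8 + 124.31×34 = 15724.65 + 41762 + 4226.54 = 61713.19
L = 52477.84 / 61713.19 × 100 = 85.0350
Paasche component (current-period weights):
ΣP(Feb 2009)Q(Feb 2009) = 4549.31×4 + 4989.86×7 + 108.29×27 = 18197.24 + 34929.02 + 2923.83 = 56050.09
ΣP(Feb 2009)Q(Jan 2009) = 4549.31×5 + 4989.86×8 + 108.29×34 = 22746.55 + 39918.88 + 3681.86 = 66347.29
P = 56050.09 / 66347.29 × 100 = 84.4798
Fisher = √(L × P) = √(85.0350 × 84.4798) = 84.7570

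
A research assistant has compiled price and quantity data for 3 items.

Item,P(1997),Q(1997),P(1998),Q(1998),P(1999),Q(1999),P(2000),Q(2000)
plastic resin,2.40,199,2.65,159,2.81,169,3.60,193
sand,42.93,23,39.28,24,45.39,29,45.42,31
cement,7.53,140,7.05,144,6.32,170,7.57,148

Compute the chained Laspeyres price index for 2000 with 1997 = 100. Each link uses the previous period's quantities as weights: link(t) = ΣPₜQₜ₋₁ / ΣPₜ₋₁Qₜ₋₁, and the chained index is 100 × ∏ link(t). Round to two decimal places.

Link 1997→1998:
ΣP(1998)Q(1997) = 2.65×199 + 39.28×23 + 7.05×140 = 527.35 + 903.44 + 987 = 2417.79
ΣP(1997)Q(1997) = 2.40×199 + 42.93×23 + 7.53×140 = 477.6 + 987.39 + 1054.2 = 2519.19
link = 2417.79/2519.19 = 0.959749
Link 1998→1999:
ΣP(1999)Q(1998) = 2.81×159 + 45.39×24 + 6.32×144 = 446.79 + 1089.36 + 910.08 = 2446.23
ΣP(1998)Q(1998) = 2.65×159 + 39.28×24 + 7.05×144 = 421.35 + 942.72 + 1015.2 = 2379.27
link = 2446.23/2379.27 = 1.028143
Link 1999→2000:
ΣP(2000)Q(1999) = 3.60×169 + 45.42×29 + 7.57×170 = 608.4 + 1317.18 + 1286.9 = 3212.48
ΣP(1999)Q(1999) = 2.81×169 + 45.39×29 + 6.32×170 = 474.89 + 1316.31 + 1074.4 = 2865.6
link = 3212.48/2865.6 = 1.121050
Chained index = 100 × 0.959749 × 1.028143 × 1.121050 = 110.6206

110.62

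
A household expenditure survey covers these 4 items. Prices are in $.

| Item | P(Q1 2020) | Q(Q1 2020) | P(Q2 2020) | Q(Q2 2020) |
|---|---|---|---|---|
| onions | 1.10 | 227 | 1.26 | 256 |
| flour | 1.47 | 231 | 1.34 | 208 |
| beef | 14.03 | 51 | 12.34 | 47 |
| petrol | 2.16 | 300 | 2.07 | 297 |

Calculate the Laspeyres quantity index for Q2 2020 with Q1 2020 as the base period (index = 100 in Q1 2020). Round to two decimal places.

96.70

Laspeyres quantity index uses base-period prices as weights.
ΣP(Q1 2020)·Q(Q2 2020) = 1.10×256 + 1.47×208 + 14.03×47 + 2.16×297 = 281.6 + 305.76 + 659.41 + 641.52 = 1888.29
ΣP(Q1 2020)·Q(Q1 2020) = 1.10×227 + 1.47×231 + 14.03×51 + 2.16×300 = 249.7 + 339.57 + 715.53 + 648 = 1952.8
Index = 1888.29 / 1952.8 × 100 = 96.6965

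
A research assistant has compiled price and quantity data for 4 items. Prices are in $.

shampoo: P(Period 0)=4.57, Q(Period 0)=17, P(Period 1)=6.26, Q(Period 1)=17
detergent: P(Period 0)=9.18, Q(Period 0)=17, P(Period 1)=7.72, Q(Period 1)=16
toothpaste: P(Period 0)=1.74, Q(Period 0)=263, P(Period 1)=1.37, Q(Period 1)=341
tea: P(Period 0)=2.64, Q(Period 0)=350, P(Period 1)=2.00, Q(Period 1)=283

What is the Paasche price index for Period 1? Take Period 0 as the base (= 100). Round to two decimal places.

80.71

Paasche price index uses current-period quantities as weights.
ΣP(Period 1)·Q(Period 1) = 6.26×17 + 7.72×16 + 1.37×341 + 2.00×283 = 106.42 + 123.52 + 467.17 + 566 = 1263.11
ΣP(Period 0)·Q(Period 1) = 4.57×17 + 9.18×16 + 1.74×341 + 2.64×283 = 77.69 + 146.88 + 593.34 + 747.12 = 1565.03
Index = 1263.11 / 1565.03 × 100 = 80.7084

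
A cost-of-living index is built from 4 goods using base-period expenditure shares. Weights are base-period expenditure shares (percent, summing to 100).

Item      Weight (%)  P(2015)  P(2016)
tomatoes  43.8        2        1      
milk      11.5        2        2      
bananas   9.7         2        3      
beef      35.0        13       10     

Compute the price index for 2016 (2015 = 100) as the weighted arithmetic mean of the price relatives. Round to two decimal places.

tomatoes: 43.8 × (1/2) = 43.8 × 0.500000 = 21.9000
milk: 11.5 × (2/2) = 11.5 × 1.000000 = 11.5000
bananas: 9.7 × (3/2) = 9.7 × 1.500000 = 14.5500
beef: 35.0 × (10/13) = 35.0 × 0.769231 = 26.9231
Index = Σ wᵢ·(p₁ᵢ/p₀ᵢ) = 21.9000 + 11.5000 + 14.5500 + 26.9231 = 74.8731

74.87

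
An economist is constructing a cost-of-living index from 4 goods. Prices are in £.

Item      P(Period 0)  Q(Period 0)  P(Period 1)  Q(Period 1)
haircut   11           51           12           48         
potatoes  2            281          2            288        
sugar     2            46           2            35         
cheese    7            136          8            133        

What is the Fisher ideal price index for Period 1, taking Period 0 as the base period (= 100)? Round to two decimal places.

108.61

Laspeyres component (base-period weights):
ΣP(Period 1)Q(Period 0) = 12×51 + 2×281 + 2×46 + 8×136 = 612 + 562 + 92 + 1088 = 2354
ΣP(Period 0)Q(Period 0) = 11×51 + 2×281 + 2×46 + 7×136 = 561 + 562 + 92 + 952 = 2167
L = 2354 / 2167 × 100 = 108.6294
Paasche component (current-period weights):
ΣP(Period 1)Q(Period 1) = 12×48 + 2×288 + 2×35 + 8×133 = 576 + 576 + 70 + 1064 = 2286
ΣP(Period 0)Q(Period 1) = 11×48 + 2×288 + 2×35 + 7×133 = 528 + 576 + 70 + 931 = 2105
P = 2286 / 2105 × 100 = 108.5986
Fisher = √(L × P) = √(108.6294 × 108.5986) = 108.6140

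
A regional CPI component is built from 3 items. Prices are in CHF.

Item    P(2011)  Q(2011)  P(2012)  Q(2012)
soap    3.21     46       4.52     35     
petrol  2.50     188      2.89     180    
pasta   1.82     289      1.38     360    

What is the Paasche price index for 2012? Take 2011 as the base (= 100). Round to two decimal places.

Paasche price index uses current-period quantities as weights.
ΣP(2012)·Q(2012) = 4.52×35 + 2.89×180 + 1.38×360 = 158.2 + 520.2 + 496.8 = 1175.2
ΣP(2011)·Q(2012) = 3.21×35 + 2.50×180 + 1.82×360 = 112.35 + 450 + 655.2 = 1217.55
Index = 1175.2 / 1217.55 × 100 = 96.5217

96.52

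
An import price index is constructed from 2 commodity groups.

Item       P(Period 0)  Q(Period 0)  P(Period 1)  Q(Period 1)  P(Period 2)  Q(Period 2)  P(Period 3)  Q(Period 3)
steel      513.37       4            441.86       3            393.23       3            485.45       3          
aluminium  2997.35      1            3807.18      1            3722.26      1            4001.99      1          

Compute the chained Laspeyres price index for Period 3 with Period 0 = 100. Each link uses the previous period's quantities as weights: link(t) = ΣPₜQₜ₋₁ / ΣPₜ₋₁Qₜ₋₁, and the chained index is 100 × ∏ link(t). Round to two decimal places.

117.37

Link Period 0→Period 1:
ΣP(Period 1)Q(Period 0) = 441.86×4 + 3807.18×1 = 1767.44 + 3807.18 = 5574.62
ΣP(Period 0)Q(Period 0) = 513.37×4 + 2997.35×1 = 2053.48 + 2997.35 = 5050.83
link = 5574.62/5050.83 = 1.103704
Link Period 1→Period 2:
ΣP(Period 2)Q(Period 1) = 393.23×3 + 3722.26×1 = 1179.69 + 3722.26 = 4901.95
ΣP(Period 1)Q(Period 1) = 441.86×3 + 3807.18×1 = 1325.58 + 3807.18 = 5132.76
link = 4901.95/5132.76 = 0.955032
Link Period 2→Period 3:
ΣP(Period 3)Q(Period 2) = 485.45×3 + 4001.99×1 = 1456.35 + 4001.99 = 5458.34
ΣP(Period 2)Q(Period 2) = 393.23×3 + 3722.26×1 = 1179.69 + 3722.26 = 4901.95
link = 5458.34/4901.95 = 1.113504
Chained index = 100 × 1.103704 × 0.955032 × 1.113504 = 117.3714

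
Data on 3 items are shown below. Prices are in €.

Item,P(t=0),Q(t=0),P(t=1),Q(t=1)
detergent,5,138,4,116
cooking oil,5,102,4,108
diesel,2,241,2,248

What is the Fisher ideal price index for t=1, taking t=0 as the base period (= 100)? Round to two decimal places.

85.93

Laspeyres component (base-period weights):
ΣP(t=1)Q(t=0) = 4×138 + 4×102 + 2×241 = 552 + 408 + 482 = 1442
ΣP(t=0)Q(t=0) = 5×138 + 5×102 + 2×241 = 690 + 510 + 482 = 1682
L = 1442 / 1682 × 100 = 85.7313
Paasche component (current-period weights):
ΣP(t=1)Q(t=1) = 4×116 + 4×108 + 2×248 = 464 + 432 + 496 = 1392
ΣP(t=0)Q(t=1) = 5×116 + 5×108 + 2×248 = 580 + 540 + 496 = 1616
P = 1392 / 1616 × 100 = 86.1386
Fisher = √(L × P) = √(85.7313 × 86.1386) = 85.9347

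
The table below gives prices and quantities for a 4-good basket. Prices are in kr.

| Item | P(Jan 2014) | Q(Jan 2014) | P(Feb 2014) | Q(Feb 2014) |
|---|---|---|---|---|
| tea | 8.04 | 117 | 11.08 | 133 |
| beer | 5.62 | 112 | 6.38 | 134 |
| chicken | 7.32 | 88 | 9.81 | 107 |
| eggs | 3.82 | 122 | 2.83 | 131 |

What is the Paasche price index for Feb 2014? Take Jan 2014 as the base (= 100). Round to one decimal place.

Paasche price index uses current-period quantities as weights.
ΣP(Feb 2014)·Q(Feb 2014) = 11.08×133 + 6.38×134 + 9.81×107 + 2.83×131 = 1473.64 + 854.92 + 1049.67 + 370.73 = 3748.96
ΣP(Jan 2014)·Q(Feb 2014) = 8.04×133 + 5.62×134 + 7.32×107 + 3.82×131 = 1069.32 + 753.08 + 783.24 + 500.42 = 3106.06
Index = 3748.96 / 3106.06 × 100 = 120.6982

120.7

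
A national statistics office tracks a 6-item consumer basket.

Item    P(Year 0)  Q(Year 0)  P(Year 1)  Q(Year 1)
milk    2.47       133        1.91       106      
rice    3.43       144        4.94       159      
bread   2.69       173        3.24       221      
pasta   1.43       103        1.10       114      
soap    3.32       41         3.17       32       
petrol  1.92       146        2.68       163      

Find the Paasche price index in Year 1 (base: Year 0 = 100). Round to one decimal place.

Paasche price index uses current-period quantities as weights.
ΣP(Year 1)·Q(Year 1) = 1.91×106 + 4.94×159 + 3.24×221 + 1.10×114 + 3.17×32 + 2.68×163 = 202.46 + 785.46 + 716.04 + 125.4 + 101.44 + 436.84 = 2367.64
ΣP(Year 0)·Q(Year 1) = 2.47×106 + 3.43×159 + 2.69×221 + 1.43×114 + 3.32×32 + 1.92×163 = 261.82 + 545.37 + 594.49 + 163.02 + 106.24 + 312.96 = 1983.9
Index = 2367.64 / 1983.9 × 100 = 119.3427

119.3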